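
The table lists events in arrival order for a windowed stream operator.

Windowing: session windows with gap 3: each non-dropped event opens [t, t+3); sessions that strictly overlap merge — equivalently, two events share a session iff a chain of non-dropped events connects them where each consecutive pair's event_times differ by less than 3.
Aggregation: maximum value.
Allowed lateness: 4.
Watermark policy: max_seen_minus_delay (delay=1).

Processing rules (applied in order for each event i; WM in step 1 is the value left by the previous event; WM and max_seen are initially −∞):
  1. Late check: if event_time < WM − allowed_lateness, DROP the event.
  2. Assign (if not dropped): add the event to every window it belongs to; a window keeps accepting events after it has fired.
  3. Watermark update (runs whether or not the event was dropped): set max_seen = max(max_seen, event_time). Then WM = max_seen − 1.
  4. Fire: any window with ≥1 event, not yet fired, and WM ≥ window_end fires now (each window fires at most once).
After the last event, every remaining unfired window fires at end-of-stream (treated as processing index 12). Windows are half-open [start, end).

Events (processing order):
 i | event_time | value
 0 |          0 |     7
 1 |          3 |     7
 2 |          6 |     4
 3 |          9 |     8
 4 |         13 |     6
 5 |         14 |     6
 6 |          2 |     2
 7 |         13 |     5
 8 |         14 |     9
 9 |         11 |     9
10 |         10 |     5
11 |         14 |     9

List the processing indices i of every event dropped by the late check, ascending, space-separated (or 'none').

i=0 t=0 v=7: → [0,3); WM=-1
i=1 t=3 v=7: → [3,6); WM=2
i=2 t=6 v=4: → [6,9); WM=5
i=3 t=9 v=8: → [9,12); WM=8
i=4 t=13 v=6: → [13,16); WM=12
i=5 t=14 v=6: → [13,17); WM=13
i=6 t=2 v=2: DROP (t<13-4); WM=13
i=7 t=13 v=5: → [13,17); WM=13
i=8 t=14 v=9: → [13,17); WM=13
i=9 t=11 v=9: → [9,17); WM=13
i=10 t=10 v=5: → [9,17); WM=13
i=11 t=14 v=9: → [9,17); WM=13

6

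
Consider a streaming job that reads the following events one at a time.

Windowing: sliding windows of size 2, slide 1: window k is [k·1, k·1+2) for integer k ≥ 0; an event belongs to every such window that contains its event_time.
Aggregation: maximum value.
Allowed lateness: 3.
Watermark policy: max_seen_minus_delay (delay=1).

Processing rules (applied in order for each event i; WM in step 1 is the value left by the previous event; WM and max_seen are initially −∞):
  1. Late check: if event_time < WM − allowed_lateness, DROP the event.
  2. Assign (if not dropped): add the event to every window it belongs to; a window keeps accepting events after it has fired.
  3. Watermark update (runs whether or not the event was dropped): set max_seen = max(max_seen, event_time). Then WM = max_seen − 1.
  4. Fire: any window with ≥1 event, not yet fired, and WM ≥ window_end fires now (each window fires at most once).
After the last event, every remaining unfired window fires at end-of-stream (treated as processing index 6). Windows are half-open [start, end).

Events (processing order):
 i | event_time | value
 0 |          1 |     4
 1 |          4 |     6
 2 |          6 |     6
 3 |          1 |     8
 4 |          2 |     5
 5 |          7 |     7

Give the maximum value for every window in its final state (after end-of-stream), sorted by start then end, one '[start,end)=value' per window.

i=0 t=1 v=4: → [1,3),[0,2); WM=0
i=1 t=4 v=6: → [4,6),[3,5); WM=3; [0,2) fires=4 [1,3) fires=4
i=2 t=6 v=6: → [6,8),[5,7); WM=5; [3,5) fires=6
i=3 t=1 v=8: DROP (t<5-3); WM=5
i=4 t=2 v=5: → [2,4),[1,3); WM=5; [2,4) fires=5
i=5 t=7 v=7: → [7,9),[6,8); WM=6; [4,6) fires=6

[0,2)=4 [1,3)=5 [2,4)=5 [3,5)=6 [4,6)=6 [5,7)=6 [6,8)=7 [7,9)=7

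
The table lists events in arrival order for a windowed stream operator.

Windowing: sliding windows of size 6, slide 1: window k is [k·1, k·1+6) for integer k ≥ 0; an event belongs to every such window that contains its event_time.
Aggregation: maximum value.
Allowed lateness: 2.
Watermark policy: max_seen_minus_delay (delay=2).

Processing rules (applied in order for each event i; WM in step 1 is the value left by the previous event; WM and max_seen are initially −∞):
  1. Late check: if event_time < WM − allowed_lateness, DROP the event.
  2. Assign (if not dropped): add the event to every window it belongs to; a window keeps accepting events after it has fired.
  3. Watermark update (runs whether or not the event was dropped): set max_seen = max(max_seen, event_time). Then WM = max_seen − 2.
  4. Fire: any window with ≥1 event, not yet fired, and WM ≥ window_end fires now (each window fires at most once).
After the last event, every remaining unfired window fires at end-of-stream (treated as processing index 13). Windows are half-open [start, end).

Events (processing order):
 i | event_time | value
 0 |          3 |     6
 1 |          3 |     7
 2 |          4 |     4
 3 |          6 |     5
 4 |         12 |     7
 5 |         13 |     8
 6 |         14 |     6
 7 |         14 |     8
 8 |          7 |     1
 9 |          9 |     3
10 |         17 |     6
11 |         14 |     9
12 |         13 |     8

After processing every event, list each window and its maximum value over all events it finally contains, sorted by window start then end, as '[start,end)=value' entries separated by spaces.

i=0 t=3 v=6: → [3,9),[2,8),[1,7),[0,6); WM=1
i=1 t=3 v=7: → [3,9),[2,8),[1,7),[0,6); WM=1
i=2 t=4 v=4: → [4,10),[3,9),[2,8),[1,7),[0,6); WM=2
i=3 t=6 v=5: → [6,12),[5,11),[4,10),[3,9),[2,8),[1,7); WM=4
i=4 t=12 v=7: → [12,18),[11,17),[10,16),[9,15),[8,14),[7,13); WM=10; [0,6) fires=7 [1,7) fires=7 [2,8) fires=7 [3,9) fires=7 [4,10) fires=5
i=5 t=13 v=8: → [13,19),[12,18),[11,17),[10,16),[9,15),[8,14); WM=11; [5,11) fires=5
i=6 t=14 v=6: → [14,20),[13,19),[12,18),[11,17),[10,16),[9,15); WM=12; [6,12) fires=5
i=7 t=14 v=8: → [14,20),[13,19),[12,18),[11,17),[10,16),[9,15); WM=12
i=8 t=7 v=1: DROP (t<12-2); WM=12
i=9 t=9 v=3: DROP (t<12-2); WM=12
i=10 t=17 v=6: → [17,23),[16,22),[15,21),[14,20),[13,19),[12,18); WM=15; [7,13) fires=7 [8,14) fires=8 [9,15) fires=8
i=11 t=14 v=9: → [14,20),[13,19),[12,18),[11,17),[10,16),[9,15); WM=15
i=12 t=13 v=8: → [13,19),[12,18),[11,17),[10,16),[9,15),[8,14); WM=15

[0,6)=7 [1,7)=7 [2,8)=7 [3,9)=7 [4,10)=5 [5,11)=5 [6,12)=5 [7,13)=7 [8,14)=8 [9,15)=9 [10,16)=9 [11,17)=9 [12,18)=9 [13,19)=9 [14,20)=9 [15,21)=6 [16,22)=6 [17,23)=6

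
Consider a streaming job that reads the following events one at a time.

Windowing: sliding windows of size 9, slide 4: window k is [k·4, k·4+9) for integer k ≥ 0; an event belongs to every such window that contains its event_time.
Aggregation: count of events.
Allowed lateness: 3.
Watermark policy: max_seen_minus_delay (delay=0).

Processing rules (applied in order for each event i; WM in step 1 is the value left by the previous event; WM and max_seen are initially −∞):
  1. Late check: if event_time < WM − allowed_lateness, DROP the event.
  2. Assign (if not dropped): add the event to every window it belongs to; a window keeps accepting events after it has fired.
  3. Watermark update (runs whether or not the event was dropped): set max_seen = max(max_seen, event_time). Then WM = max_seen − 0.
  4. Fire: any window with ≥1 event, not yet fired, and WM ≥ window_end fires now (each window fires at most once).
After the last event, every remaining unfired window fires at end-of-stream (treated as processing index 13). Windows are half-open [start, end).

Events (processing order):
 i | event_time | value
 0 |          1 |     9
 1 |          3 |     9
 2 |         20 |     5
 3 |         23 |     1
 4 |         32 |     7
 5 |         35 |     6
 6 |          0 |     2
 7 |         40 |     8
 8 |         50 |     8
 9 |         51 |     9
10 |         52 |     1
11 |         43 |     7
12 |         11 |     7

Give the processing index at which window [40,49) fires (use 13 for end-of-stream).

i=0 t=1 v=9: → [0,9); WM=1
i=1 t=3 v=9: → [0,9); WM=3
i=2 t=20 v=5: → [20,29),[16,25),[12,21); WM=20; [0,9) fires=2
i=3 t=23 v=1: → [20,29),[16,25); WM=23; [12,21) fires=1
i=4 t=32 v=7: → [32,41),[28,37),[24,33); WM=32; [16,25) fires=2 [20,29) fires=2
i=5 t=35 v=6: → [32,41),[28,37); WM=35; [24,33) fires=1
i=6 t=0 v=2: DROP (t<35-3); WM=35
i=7 t=40 v=8: → [40,49),[36,45),[32,41); WM=40; [28,37) fires=2
i=8 t=50 v=8: → [48,57),[44,53); WM=50; [32,41) fires=3 [36,45) fires=1 [40,49) fires=1
i=9 t=51 v=9: → [48,57),[44,53); WM=51
i=10 t=52 v=1: → [52,61),[48,57),[44,53); WM=52
i=11 t=43 v=7: DROP (t<52-3); WM=52
i=12 t=11 v=7: DROP (t<52-3); WM=52

8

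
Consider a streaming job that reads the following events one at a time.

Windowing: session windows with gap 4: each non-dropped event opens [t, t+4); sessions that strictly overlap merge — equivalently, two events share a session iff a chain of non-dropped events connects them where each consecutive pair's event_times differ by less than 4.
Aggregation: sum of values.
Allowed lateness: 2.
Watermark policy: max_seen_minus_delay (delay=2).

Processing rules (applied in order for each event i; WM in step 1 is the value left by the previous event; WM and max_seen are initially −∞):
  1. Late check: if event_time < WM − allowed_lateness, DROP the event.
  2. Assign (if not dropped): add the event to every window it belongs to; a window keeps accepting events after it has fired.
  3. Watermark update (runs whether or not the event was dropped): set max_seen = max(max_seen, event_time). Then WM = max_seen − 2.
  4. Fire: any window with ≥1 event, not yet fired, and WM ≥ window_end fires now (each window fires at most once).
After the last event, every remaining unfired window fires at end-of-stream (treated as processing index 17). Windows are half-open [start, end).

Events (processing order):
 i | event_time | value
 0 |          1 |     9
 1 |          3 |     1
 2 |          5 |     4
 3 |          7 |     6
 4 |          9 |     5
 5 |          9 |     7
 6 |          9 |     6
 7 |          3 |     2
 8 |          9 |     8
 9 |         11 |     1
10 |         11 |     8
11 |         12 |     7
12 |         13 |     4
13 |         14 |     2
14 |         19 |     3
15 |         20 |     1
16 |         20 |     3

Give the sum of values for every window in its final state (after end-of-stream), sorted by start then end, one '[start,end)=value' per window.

i=0 t=1 v=9: → [1,5); WM=-1
i=1 t=3 v=1: → [1,7); WM=1
i=2 t=5 v=4: → [1,9); WM=3
i=3 t=7 v=6: → [1,11); WM=5
i=4 t=9 v=5: → [1,13); WM=7
i=5 t=9 v=7: → [1,13); WM=7
i=6 t=9 v=6: → [1,13); WM=7
i=7 t=3 v=2: DROP (t<7-2); WM=7
i=8 t=9 v=8: → [1,13); WM=7
i=9 t=11 v=1: → [1,15); WM=9
i=10 t=11 v=8: → [1,15); WM=9
i=11 t=12 v=7: → [1,16); WM=10
i=12 t=13 v=4: → [1,17); WM=11
i=13 t=14 v=2: → [1,18); WM=12
i=14 t=19 v=3: → [19,23); WM=17
i=15 t=20 v=1: → [19,24); WM=18
i=16 t=20 v=3: → [19,24); WM=18

[1,18)=68 [19,24)=7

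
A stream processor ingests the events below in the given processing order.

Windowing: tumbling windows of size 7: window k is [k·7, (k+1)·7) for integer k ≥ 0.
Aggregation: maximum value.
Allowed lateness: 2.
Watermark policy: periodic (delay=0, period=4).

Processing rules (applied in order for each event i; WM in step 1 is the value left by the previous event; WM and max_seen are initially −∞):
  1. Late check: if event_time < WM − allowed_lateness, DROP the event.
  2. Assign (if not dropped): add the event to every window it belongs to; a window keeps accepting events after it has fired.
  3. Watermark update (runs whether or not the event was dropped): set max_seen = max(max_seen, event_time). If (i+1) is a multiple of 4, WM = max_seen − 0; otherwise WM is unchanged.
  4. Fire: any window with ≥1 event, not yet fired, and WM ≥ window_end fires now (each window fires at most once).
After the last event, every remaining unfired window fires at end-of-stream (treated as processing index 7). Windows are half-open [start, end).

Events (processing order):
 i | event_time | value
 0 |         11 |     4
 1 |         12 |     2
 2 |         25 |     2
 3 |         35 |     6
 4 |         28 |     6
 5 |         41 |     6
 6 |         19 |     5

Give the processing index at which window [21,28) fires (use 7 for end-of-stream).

i=0 t=11 v=4: → [7,14); WM=−∞
i=1 t=12 v=2: → [7,14); WM=−∞
i=2 t=25 v=2: → [21,28); WM=−∞
i=3 t=35 v=6: → [35,42); WM=35; [7,14) fires=4 [21,28) fires=2
i=4 t=28 v=6: DROP (t<35-2); WM=35
i=5 t=41 v=6: → [35,42); WM=35
i=6 t=19 v=5: DROP (t<35-2); WM=35

3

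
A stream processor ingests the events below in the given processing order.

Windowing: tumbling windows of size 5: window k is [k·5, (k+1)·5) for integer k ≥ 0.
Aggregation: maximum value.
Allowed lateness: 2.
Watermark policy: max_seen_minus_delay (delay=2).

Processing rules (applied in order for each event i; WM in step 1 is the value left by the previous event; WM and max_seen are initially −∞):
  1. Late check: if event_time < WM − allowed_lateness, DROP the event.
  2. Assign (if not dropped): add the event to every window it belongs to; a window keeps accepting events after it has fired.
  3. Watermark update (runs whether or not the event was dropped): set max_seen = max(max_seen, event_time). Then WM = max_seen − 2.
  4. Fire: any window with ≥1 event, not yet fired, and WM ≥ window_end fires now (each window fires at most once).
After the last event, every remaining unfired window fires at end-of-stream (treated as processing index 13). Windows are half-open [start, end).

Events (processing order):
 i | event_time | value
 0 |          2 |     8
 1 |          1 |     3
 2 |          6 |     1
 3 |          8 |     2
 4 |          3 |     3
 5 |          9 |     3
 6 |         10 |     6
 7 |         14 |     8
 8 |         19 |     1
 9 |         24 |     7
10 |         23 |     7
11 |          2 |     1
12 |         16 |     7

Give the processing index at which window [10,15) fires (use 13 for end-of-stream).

i=0 t=2 v=8: → [0,5); WM=0
i=1 t=1 v=3: → [0,5); WM=0
i=2 t=6 v=1: → [5,10); WM=4
i=3 t=8 v=2: → [5,10); WM=6; [0,5) fires=8
i=4 t=3 v=3: DROP (t<6-2); WM=6
i=5 t=9 v=3: → [5,10); WM=7
i=6 t=10 v=6: → [10,15); WM=8
i=7 t=14 v=8: → [10,15); WM=12; [5,10) fires=3
i=8 t=19 v=1: → [15,20); WM=17; [10,15) fires=8
i=9 t=24 v=7: → [20,25); WM=22; [15,20) fires=1
i=10 t=23 v=7: → [20,25); WM=22
i=11 t=2 v=1: DROP (t<22-2); WM=22
i=12 t=16 v=7: DROP (t<22-2); WM=22

8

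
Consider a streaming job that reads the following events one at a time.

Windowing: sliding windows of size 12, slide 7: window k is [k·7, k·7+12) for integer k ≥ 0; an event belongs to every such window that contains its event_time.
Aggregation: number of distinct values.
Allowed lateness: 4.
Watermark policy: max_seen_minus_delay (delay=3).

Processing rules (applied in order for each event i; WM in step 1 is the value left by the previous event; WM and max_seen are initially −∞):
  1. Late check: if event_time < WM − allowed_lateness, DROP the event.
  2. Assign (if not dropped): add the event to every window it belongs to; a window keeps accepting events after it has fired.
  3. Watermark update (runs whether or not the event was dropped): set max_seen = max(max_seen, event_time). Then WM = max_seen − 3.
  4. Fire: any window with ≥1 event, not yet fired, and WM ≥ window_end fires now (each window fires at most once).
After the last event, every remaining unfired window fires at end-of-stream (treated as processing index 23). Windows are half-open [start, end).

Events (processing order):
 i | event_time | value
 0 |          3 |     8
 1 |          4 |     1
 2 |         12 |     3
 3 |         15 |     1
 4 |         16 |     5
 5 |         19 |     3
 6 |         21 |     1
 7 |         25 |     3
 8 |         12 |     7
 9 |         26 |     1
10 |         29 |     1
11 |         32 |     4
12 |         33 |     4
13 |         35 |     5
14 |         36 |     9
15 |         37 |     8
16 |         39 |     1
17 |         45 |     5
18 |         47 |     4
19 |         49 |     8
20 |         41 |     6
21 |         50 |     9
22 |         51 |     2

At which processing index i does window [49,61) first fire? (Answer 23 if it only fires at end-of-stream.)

23

i=0 t=3 v=8: → [0,12); WM=0
i=1 t=4 v=1: → [0,12); WM=1
i=2 t=12 v=3: → [7,19); WM=9
i=3 t=15 v=1: → [14,26),[7,19); WM=12; [0,12) fires=2
i=4 t=16 v=5: → [14,26),[7,19); WM=13
i=5 t=19 v=3: → [14,26); WM=16
i=6 t=21 v=1: → [21,33),[14,26); WM=18
i=7 t=25 v=3: → [21,33),[14,26); WM=22; [7,19) fires=3
i=8 t=12 v=7: DROP (t<22-4); WM=22
i=9 t=26 v=1: → [21,33); WM=23
i=10 t=29 v=1: → [28,40),[21,33); WM=26; [14,26) fires=3
i=11 t=32 v=4: → [28,40),[21,33); WM=29
i=12 t=33 v=4: → [28,40); WM=30
i=13 t=35 v=5: → [35,47),[28,40); WM=32
i=14 t=36 v=9: → [35,47),[28,40); WM=33; [21,33) fires=3
i=15 t=37 v=8: → [35,47),[28,40); WM=34
i=16 t=39 v=1: → [35,47),[28,40); WM=36
i=17 t=45 v=5: → [42,54),[35,47); WM=42; [28,40) fires=5
i=18 t=47 v=4: → [42,54); WM=44
i=19 t=49 v=8: → [49,61),[42,54); WM=46
i=20 t=41 v=6: DROP (t<46-4); WM=46
i=21 t=50 v=9: → [49,61),[42,54); WM=47; [35,47) fires=4
i=22 t=51 v=2: → [49,61),[42,54); WM=48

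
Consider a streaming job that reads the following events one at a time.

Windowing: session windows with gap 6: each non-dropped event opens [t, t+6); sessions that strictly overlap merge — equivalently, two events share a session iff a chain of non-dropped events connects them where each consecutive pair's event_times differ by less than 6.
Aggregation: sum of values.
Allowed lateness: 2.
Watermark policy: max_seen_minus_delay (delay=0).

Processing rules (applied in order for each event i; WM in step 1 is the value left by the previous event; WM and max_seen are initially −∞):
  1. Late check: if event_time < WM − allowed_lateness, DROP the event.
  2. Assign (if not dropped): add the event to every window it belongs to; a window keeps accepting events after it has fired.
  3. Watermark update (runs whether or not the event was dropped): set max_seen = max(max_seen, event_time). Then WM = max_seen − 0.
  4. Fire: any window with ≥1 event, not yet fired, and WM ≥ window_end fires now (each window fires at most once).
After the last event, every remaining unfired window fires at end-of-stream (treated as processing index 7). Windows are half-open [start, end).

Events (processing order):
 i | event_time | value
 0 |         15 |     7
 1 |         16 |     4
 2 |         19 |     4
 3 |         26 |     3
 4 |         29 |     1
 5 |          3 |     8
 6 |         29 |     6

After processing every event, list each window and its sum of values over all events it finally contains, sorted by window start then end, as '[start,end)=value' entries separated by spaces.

i=0 t=15 v=7: → [15,21); WM=15
i=1 t=16 v=4: → [15,22); WM=16
i=2 t=19 v=4: → [15,25); WM=19
i=3 t=26 v=3: → [26,32); WM=26
i=4 t=29 v=1: → [26,35); WM=29
i=5 t=3 v=8: DROP (t<29-2); WM=29
i=6 t=29 v=6: → [26,35); WM=29

[15,25)=15 [26,35)=10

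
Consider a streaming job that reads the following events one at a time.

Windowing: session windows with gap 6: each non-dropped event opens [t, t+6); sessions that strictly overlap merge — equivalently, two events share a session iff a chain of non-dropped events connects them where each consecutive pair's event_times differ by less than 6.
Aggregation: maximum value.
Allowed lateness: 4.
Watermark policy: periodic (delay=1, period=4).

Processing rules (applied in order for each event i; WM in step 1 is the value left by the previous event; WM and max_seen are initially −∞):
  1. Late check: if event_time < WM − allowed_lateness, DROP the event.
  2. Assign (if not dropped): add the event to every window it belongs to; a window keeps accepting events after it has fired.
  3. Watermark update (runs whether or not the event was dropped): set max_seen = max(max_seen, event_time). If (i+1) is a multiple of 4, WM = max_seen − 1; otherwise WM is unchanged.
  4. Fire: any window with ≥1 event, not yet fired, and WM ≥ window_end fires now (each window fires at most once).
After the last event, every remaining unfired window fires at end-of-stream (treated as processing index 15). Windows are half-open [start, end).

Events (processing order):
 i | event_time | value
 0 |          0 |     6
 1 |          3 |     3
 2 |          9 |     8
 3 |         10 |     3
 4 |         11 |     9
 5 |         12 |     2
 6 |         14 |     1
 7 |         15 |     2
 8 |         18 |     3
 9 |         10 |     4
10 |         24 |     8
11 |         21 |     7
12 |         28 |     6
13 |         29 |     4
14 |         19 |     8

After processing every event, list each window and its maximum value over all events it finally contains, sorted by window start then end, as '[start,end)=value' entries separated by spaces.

[0,9)=6 [9,35)=9

i=0 t=0 v=6: → [0,6); WM=−∞
i=1 t=3 v=3: → [0,9); WM=−∞
i=2 t=9 v=8: → [9,15); WM=−∞
i=3 t=10 v=3: → [9,16); WM=9
i=4 t=11 v=9: → [9,17); WM=9
i=5 t=12 v=2: → [9,18); WM=9
i=6 t=14 v=1: → [9,20); WM=9
i=7 t=15 v=2: → [9,21); WM=14
i=8 t=18 v=3: → [9,24); WM=14
i=9 t=10 v=4: → [9,24); WM=14
i=10 t=24 v=8: → [24,30); WM=14
i=11 t=21 v=7: → [9,30); WM=23
i=12 t=28 v=6: → [9,34); WM=23
i=13 t=29 v=4: → [9,35); WM=23
i=14 t=19 v=8: → [9,35); WM=23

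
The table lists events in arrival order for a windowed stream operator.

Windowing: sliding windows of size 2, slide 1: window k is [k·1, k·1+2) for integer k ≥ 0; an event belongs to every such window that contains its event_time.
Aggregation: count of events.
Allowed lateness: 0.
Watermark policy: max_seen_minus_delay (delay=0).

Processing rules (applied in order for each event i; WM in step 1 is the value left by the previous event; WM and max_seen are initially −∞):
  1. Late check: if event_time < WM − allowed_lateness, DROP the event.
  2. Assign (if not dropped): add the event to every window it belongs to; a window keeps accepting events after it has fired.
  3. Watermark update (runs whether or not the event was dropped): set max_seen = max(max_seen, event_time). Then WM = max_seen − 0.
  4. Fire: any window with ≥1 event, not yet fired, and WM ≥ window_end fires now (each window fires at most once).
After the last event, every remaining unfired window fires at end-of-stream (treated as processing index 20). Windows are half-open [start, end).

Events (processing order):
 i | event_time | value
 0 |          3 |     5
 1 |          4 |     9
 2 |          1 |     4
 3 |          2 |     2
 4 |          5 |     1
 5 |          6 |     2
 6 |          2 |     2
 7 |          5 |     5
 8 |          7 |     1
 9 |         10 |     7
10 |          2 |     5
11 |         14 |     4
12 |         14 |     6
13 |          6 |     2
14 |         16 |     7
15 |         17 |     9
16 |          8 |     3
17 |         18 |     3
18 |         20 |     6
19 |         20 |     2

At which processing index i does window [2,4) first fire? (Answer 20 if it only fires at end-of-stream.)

1

i=0 t=3 v=5: → [3,5),[2,4); WM=3
i=1 t=4 v=9: → [4,6),[3,5); WM=4; [2,4) fires=1
i=2 t=1 v=4: DROP (t<4-0); WM=4
i=3 t=2 v=2: DROP (t<4-0); WM=4
i=4 t=5 v=1: → [5,7),[4,6); WM=5; [3,5) fires=2
i=5 t=6 v=2: → [6,8),[5,7); WM=6; [4,6) fires=2
i=6 t=2 v=2: DROP (t<6-0); WM=6
i=7 t=5 v=5: DROP (t<6-0); WM=6
i=8 t=7 v=1: → [7,9),[6,8); WM=7; [5,7) fires=2
i=9 t=10 v=7: → [10,12),[9,11); WM=10; [6,8) fires=2 [7,9) fires=1
i=10 t=2 v=5: DROP (t<10-0); WM=10
i=11 t=14 v=4: → [14,16),[13,15); WM=14; [9,11) fires=1 [10,12) fires=1
i=12 t=14 v=6: → [14,16),[13,15); WM=14
i=13 t=6 v=2: DROP (t<14-0); WM=14
i=14 t=16 v=7: → [16,18),[15,17); WM=16; [13,15) fires=2 [14,16) fires=2
i=15 t=17 v=9: → [17,19),[16,18); WM=17; [15,17) fires=1
i=16 t=8 v=3: DROP (t<17-0); WM=17
i=17 t=18 v=3: → [18,20),[17,19); WM=18; [16,18) fires=2
i=18 t=20 v=6: → [20,22),[19,21); WM=20; [17,19) fires=2 [18,20) fires=1
i=19 t=20 v=2: → [20,22),[19,21); WM=20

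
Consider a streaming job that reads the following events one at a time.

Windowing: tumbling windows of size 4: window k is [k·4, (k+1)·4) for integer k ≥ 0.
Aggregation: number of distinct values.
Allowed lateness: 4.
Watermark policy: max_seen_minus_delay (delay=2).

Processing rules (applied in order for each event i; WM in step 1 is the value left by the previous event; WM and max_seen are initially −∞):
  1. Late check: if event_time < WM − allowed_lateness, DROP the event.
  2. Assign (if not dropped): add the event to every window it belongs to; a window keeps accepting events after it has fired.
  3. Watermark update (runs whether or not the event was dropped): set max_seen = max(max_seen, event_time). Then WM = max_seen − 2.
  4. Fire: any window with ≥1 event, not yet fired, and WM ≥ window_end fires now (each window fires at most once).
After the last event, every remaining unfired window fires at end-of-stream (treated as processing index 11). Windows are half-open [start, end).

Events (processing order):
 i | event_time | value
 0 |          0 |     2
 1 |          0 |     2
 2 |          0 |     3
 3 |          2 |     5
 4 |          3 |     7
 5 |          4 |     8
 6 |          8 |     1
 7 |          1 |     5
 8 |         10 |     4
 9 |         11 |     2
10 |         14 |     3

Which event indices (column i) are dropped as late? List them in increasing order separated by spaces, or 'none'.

i=0 t=0 v=2: → [0,4); WM=-2
i=1 t=0 v=2: → [0,4); WM=-2
i=2 t=0 v=3: → [0,4); WM=-2
i=3 t=2 v=5: → [0,4); WM=0
i=4 t=3 v=7: → [0,4); WM=1
i=5 t=4 v=8: → [4,8); WM=2
i=6 t=8 v=1: → [8,12); WM=6; [0,4) fires=4
i=7 t=1 v=5: DROP (t<6-4); WM=6
i=8 t=10 v=4: → [8,12); WM=8; [4,8) fires=1
i=9 t=11 v=2: → [8,12); WM=9
i=10 t=14 v=3: → [12,16); WM=12; [8,12) fires=3

7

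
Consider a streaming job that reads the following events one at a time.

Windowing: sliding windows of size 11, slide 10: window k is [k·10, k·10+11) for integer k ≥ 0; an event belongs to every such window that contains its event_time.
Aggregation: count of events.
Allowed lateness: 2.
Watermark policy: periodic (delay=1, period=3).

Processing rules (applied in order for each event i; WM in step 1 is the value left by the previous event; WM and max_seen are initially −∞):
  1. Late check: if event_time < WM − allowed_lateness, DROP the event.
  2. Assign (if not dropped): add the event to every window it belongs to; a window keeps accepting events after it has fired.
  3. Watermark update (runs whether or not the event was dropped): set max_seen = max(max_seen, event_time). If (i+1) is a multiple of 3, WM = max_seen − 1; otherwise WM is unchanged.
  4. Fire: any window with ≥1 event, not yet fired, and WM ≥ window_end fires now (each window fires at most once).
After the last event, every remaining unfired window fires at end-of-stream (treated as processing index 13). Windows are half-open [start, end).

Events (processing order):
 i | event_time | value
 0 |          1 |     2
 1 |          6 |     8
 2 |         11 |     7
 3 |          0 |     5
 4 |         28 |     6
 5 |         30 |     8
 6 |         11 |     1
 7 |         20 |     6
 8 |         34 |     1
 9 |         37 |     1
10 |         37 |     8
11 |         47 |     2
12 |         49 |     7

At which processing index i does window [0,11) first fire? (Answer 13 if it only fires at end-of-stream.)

i=0 t=1 v=2: → [0,11); WM=−∞
i=1 t=6 v=8: → [0,11); WM=−∞
i=2 t=11 v=7: → [10,21); WM=10
i=3 t=0 v=5: DROP (t<10-2); WM=10
i=4 t=28 v=6: → [20,31); WM=10
i=5 t=30 v=8: → [30,41),[20,31); WM=29; [0,11) fires=2 [10,21) fires=1
i=6 t=11 v=1: DROP (t<29-2); WM=29
i=7 t=20 v=6: DROP (t<29-2); WM=29
i=8 t=34 v=1: → [30,41); WM=33; [20,31) fires=2
i=9 t=37 v=1: → [30,41); WM=33
i=10 t=37 v=8: → [30,41); WM=33
i=11 t=47 v=2: → [40,51); WM=46; [30,41) fires=4
i=12 t=49 v=7: → [40,51); WM=46

5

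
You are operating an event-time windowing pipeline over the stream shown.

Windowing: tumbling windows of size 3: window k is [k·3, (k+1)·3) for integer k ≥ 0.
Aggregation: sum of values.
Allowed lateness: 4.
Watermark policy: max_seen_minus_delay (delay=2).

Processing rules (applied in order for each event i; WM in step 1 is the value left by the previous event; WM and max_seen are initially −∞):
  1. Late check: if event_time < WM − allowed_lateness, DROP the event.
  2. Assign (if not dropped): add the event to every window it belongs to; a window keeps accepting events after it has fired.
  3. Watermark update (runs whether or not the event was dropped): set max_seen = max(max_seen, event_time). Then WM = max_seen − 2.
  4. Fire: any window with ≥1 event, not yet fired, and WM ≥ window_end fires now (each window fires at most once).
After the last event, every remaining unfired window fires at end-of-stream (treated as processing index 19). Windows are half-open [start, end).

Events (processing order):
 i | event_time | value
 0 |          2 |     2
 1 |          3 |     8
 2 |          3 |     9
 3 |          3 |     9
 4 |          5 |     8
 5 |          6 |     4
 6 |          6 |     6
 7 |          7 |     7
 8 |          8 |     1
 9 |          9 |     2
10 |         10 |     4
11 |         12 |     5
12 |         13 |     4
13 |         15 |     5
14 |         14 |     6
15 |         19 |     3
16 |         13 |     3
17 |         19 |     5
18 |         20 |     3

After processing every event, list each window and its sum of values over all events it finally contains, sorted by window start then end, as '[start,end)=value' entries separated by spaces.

i=0 t=2 v=2: → [0,3); WM=0
i=1 t=3 v=8: → [3,6); WM=1
i=2 t=3 v=9: → [3,6); WM=1
i=3 t=3 v=9: → [3,6); WM=1
i=4 t=5 v=8: → [3,6); WM=3; [0,3) fires=2
i=5 t=6 v=4: → [6,9); WM=4
i=6 t=6 v=6: → [6,9); WM=4
i=7 t=7 v=7: → [6,9); WM=5
i=8 t=8 v=1: → [6,9); WM=6; [3,6) fires=34
i=9 t=9 v=2: → [9,12); WM=7
i=10 t=10 v=4: → [9,12); WM=8
i=11 t=12 v=5: → [12,15); WM=10; [6,9) fires=18
i=12 t=13 v=4: → [12,15); WM=11
i=13 t=15 v=5: → [15,18); WM=13; [9,12) fires=6
i=14 t=14 v=6: → [12,15); WM=13
i=15 t=19 v=3: → [18,21); WM=17; [12,15) fires=15
i=16 t=13 v=3: → [12,15); WM=17
i=17 t=19 v=5: → [18,21); WM=17
i=18 t=20 v=3: → [18,21); WM=18; [15,18) fires=5

[0,3)=2 [3,6)=34 [6,9)=18 [9,12)=6 [12,15)=18 [15,18)=5 [18,21)=11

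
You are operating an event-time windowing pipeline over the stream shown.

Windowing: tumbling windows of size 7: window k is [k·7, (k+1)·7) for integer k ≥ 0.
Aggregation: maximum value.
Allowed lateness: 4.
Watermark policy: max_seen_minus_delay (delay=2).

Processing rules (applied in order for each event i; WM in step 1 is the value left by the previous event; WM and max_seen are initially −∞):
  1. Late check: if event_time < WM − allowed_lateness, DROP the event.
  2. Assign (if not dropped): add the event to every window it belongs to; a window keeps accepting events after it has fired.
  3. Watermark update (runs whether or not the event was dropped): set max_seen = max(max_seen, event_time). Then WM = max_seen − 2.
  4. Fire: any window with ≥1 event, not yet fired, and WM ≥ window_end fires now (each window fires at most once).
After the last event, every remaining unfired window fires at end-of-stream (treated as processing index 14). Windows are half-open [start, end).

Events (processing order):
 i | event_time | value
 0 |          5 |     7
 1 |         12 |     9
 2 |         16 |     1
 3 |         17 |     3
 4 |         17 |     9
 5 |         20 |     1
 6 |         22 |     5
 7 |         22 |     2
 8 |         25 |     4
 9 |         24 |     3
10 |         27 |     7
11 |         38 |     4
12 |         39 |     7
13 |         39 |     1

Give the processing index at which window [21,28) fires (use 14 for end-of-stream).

11

i=0 t=5 v=7: → [0,7); WM=3
i=1 t=12 v=9: → [7,14); WM=10; [0,7) fires=7
i=2 t=16 v=1: → [14,21); WM=14; [7,14) fires=9
i=3 t=17 v=3: → [14,21); WM=15
i=4 t=17 v=9: → [14,21); WM=15
i=5 t=20 v=1: → [14,21); WM=18
i=6 t=22 v=5: → [21,28); WM=20
i=7 t=22 v=2: → [21,28); WM=20
i=8 t=25 v=4: → [21,28); WM=23; [14,21) fires=9
i=9 t=24 v=3: → [21,28); WM=23
i=10 t=27 v=7: → [21,28); WM=25
i=11 t=38 v=4: → [35,42); WM=36; [21,28) fires=7
i=12 t=39 v=7: → [35,42); WM=37
i=13 t=39 v=1: → [35,42); WM=37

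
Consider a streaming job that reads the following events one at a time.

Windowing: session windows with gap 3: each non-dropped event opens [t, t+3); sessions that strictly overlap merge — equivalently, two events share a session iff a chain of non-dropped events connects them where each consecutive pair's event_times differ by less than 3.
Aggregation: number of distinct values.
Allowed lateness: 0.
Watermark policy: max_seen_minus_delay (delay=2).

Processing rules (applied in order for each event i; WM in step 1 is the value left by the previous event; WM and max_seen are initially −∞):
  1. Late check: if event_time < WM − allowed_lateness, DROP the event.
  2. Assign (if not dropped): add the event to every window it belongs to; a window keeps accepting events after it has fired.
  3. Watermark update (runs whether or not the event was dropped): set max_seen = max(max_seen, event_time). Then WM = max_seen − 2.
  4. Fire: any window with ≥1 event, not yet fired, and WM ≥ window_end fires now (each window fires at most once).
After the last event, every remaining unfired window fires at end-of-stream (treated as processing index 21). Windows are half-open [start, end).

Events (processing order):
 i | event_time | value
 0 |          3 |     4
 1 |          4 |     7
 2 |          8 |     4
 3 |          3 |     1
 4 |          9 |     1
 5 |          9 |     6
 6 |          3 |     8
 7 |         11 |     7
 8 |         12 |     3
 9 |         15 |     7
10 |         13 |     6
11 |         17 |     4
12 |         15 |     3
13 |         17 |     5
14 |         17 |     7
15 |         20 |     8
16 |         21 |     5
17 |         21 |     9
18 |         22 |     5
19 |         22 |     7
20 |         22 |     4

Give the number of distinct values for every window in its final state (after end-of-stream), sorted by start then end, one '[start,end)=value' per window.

i=0 t=3 v=4: → [3,6); WM=1
i=1 t=4 v=7: → [3,7); WM=2
i=2 t=8 v=4: → [8,11); WM=6
i=3 t=3 v=1: DROP (t<6-0); WM=6
i=4 t=9 v=1: → [8,12); WM=7
i=5 t=9 v=6: → [8,12); WM=7
i=6 t=3 v=8: DROP (t<7-0); WM=7
i=7 t=11 v=7: → [8,14); WM=9
i=8 t=12 v=3: → [8,15); WM=10
i=9 t=15 v=7: → [15,18); WM=13
i=10 t=13 v=6: → [8,18); WM=13
i=11 t=17 v=4: → [8,20); WM=15
i=12 t=15 v=3: → [8,20); WM=15
i=13 t=17 v=5: → [8,20); WM=15
i=14 t=17 v=7: → [8,20); WM=15
i=15 t=20 v=8: → [20,23); WM=18
i=16 t=21 v=5: → [20,24); WM=19
i=17 t=21 v=9: → [20,24); WM=19
i=18 t=22 v=5: → [20,25); WM=20
i=19 t=22 v=7: → [20,25); WM=20
i=20 t=22 v=4: → [20,25); WM=20

[3,7)=2 [8,20)=6 [20,25)=5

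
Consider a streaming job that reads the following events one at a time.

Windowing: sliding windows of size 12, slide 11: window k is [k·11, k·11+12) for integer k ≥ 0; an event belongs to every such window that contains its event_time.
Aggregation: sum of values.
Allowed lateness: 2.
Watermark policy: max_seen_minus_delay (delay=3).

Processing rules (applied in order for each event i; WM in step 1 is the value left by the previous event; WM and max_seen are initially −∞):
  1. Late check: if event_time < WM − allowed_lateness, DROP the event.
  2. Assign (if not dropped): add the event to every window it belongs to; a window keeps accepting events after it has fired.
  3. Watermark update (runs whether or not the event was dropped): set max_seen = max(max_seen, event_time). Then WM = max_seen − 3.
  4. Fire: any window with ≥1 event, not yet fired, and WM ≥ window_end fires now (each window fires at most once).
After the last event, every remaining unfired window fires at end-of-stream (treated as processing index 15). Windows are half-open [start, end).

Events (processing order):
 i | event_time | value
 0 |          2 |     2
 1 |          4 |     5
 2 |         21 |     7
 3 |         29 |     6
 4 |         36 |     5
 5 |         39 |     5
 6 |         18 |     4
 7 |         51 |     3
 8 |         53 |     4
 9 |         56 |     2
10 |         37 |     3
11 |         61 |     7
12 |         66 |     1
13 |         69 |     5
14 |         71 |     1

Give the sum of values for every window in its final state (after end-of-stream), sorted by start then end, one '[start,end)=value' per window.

[0,12)=7 [11,23)=7 [22,34)=6 [33,45)=10 [44,56)=7 [55,67)=10 [66,78)=7

i=0 t=2 v=2: → [0,12); WM=-1
i=1 t=4 v=5: → [0,12); WM=1
i=2 t=21 v=7: → [11,23); WM=18; [0,12) fires=7
i=3 t=29 v=6: → [22,34); WM=26; [11,23) fires=7
i=4 t=36 v=5: → [33,45); WM=33
i=5 t=39 v=5: → [33,45); WM=36; [22,34) fires=6
i=6 t=18 v=4: DROP (t<36-2); WM=36
i=7 t=51 v=3: → [44,56); WM=48; [33,45) fires=10
i=8 t=53 v=4: → [44,56); WM=50
i=9 t=56 v=2: → [55,67); WM=53
i=10 t=37 v=3: DROP (t<53-2); WM=53
i=11 t=61 v=7: → [55,67); WM=58; [44,56) fires=7
i=12 t=66 v=1: → [66,78),[55,67); WM=63
i=13 t=69 v=5: → [66,78); WM=66
i=14 t=71 v=1: → [66,78); WM=68; [55,67) fires=10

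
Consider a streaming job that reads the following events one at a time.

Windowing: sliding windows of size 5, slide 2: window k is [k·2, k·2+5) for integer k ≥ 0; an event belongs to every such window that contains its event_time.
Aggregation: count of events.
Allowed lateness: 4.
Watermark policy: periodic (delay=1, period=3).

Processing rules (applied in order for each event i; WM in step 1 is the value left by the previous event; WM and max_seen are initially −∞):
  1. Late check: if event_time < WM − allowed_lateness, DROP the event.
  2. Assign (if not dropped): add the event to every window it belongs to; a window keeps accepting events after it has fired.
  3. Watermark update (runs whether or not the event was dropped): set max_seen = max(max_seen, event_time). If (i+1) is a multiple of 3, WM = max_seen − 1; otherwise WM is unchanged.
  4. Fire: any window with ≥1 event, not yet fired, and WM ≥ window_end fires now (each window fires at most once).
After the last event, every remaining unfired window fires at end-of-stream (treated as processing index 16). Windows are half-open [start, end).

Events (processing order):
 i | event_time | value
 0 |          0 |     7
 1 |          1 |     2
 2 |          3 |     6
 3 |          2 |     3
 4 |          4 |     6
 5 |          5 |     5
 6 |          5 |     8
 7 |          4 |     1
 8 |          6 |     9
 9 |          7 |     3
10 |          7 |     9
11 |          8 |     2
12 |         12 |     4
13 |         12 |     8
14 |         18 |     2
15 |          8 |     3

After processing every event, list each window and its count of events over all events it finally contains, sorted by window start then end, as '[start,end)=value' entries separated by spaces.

[0,5)=6 [2,7)=7 [4,9)=8 [6,11)=4 [8,13)=3 [10,15)=2 [12,17)=2 [14,19)=1 [16,21)=1 [18,23)=1

i=0 t=0 v=7: → [0,5); WM=−∞
i=1 t=1 v=2: → [0,5); WM=−∞
i=2 t=3 v=6: → [2,7),[0,5); WM=2
i=3 t=2 v=3: → [2,7),[0,5); WM=2
i=4 t=4 v=6: → [4,9),[2,7),[0,5); WM=2
i=5 t=5 v=5: → [4,9),[2,7); WM=4
i=6 t=5 v=8: → [4,9),[2,7); WM=4
i=7 t=4 v=1: → [4,9),[2,7),[0,5); WM=4
i=8 t=6 v=9: → [6,11),[4,9),[2,7); WM=5; [0,5) fires=6
i=9 t=7 v=3: → [6,11),[4,9); WM=5
i=10 t=7 v=9: → [6,11),[4,9); WM=5
i=11 t=8 v=2: → [8,13),[6,11),[4,9); WM=7; [2,7) fires=7
i=12 t=12 v=4: → [12,17),[10,15),[8,13); WM=7
i=13 t=12 v=8: → [12,17),[10,15),[8,13); WM=7
i=14 t=18 v=2: → [18,23),[16,21),[14,19); WM=17; [4,9) fires=8 [6,11) fires=4 [8,13) fires=3 [10,15) fires=2 [12,17) fires=2
i=15 t=8 v=3: DROP (t<17-4); WM=17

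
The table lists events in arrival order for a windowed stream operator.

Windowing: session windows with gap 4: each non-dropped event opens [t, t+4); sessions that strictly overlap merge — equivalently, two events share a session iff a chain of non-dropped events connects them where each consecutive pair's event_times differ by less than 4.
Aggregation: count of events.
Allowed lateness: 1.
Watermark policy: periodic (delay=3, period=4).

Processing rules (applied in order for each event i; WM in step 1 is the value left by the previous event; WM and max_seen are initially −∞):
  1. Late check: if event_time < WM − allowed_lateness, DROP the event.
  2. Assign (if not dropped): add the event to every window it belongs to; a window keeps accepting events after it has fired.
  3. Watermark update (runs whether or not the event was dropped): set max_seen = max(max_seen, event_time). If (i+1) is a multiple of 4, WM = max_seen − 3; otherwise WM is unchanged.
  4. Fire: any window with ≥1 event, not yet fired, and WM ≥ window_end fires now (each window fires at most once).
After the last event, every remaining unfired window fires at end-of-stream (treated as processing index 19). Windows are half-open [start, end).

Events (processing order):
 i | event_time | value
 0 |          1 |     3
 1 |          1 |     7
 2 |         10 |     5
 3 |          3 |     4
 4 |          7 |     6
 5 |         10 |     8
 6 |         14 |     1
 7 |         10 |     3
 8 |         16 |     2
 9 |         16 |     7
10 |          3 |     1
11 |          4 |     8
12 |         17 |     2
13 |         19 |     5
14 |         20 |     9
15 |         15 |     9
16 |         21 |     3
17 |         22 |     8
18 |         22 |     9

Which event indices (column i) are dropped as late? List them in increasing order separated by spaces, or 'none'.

i=0 t=1 v=3: → [1,5); WM=−∞
i=1 t=1 v=7: → [1,5); WM=−∞
i=2 t=10 v=5: → [10,14); WM=−∞
i=3 t=3 v=4: → [1,7); WM=7
i=4 t=7 v=6: → [7,14); WM=7
i=5 t=10 v=8: → [7,14); WM=7
i=6 t=14 v=1: → [14,18); WM=7
i=7 t=10 v=3: → [7,14); WM=11
i=8 t=16 v=2: → [14,20); WM=11
i=9 t=16 v=7: → [14,20); WM=11
i=10 t=3 v=1: DROP (t<11-1); WM=11
i=11 t=4 v=8: DROP (t<11-1); WM=13
i=12 t=17 v=2: → [14,21); WM=13
i=13 t=19 v=5: → [14,23); WM=13
i=14 t=20 v=9: → [14,24); WM=13
i=15 t=15 v=9: → [14,24); WM=17
i=16 t=21 v=3: → [14,25); WM=17
i=17 t=22 v=8: → [14,26); WM=17
i=18 t=22 v=9: → [14,26); WM=17

10 11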